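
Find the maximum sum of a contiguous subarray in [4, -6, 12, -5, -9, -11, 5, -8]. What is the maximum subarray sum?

Using Kadane's algorithm on [4, -6, 12, -5, -9, -11, 5, -8]:

Scanning through the array:
Position 1 (value -6): max_ending_here = -2, max_so_far = 4
Position 2 (value 12): max_ending_here = 12, max_so_far = 12
Position 3 (value -5): max_ending_here = 7, max_so_far = 12
Position 4 (value -9): max_ending_here = -2, max_so_far = 12
Position 5 (value -11): max_ending_here = -11, max_so_far = 12
Position 6 (value 5): max_ending_here = 5, max_so_far = 12
Position 7 (value -8): max_ending_here = -3, max_so_far = 12

Maximum subarray: [12]
Maximum sum: 12

The maximum subarray is [12] with sum 12. This subarray runs from index 2 to index 2.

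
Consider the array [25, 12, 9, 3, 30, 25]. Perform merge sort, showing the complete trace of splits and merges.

Merge sort trace:

Split: [25, 12, 9, 3, 30, 25] -> [25, 12, 9] and [3, 30, 25]
  Split: [25, 12, 9] -> [25] and [12, 9]
    Split: [12, 9] -> [12] and [9]
    Merge: [12] + [9] -> [9, 12]
  Merge: [25] + [9, 12] -> [9, 12, 25]
  Split: [3, 30, 25] -> [3] and [30, 25]
    Split: [30, 25] -> [30] and [25]
    Merge: [30] + [25] -> [25, 30]
  Merge: [3] + [25, 30] -> [3, 25, 30]
Merge: [9, 12, 25] + [3, 25, 30] -> [3, 9, 12, 25, 25, 30]

Final sorted array: [3, 9, 12, 25, 25, 30]

The merge sort proceeds by recursively splitting the array and merging sorted halves.
After all merges, the sorted array is [3, 9, 12, 25, 25, 30].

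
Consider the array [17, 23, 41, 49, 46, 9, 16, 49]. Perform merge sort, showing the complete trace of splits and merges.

Merge sort trace:

Split: [17, 23, 41, 49, 46, 9, 16, 49] -> [17, 23, 41, 49] and [46, 9, 16, 49]
  Split: [17, 23, 41, 49] -> [17, 23] and [41, 49]
    Split: [17, 23] -> [17] and [23]
    Merge: [17] + [23] -> [17, 23]
    Split: [41, 49] -> [41] and [49]
    Merge: [41] + [49] -> [41, 49]
  Merge: [17, 23] + [41, 49] -> [17, 23, 41, 49]
  Split: [46, 9, 16, 49] -> [46, 9] and [16, 49]
    Split: [46, 9] -> [46] and [9]
    Merge: [46] + [9] -> [9, 46]
    Split: [16, 49] -> [16] and [49]
    Merge: [16] + [49] -> [16, 49]
  Merge: [9, 46] + [16, 49] -> [9, 16, 46, 49]
Merge: [17, 23, 41, 49] + [9, 16, 46, 49] -> [9, 16, 17, 23, 41, 46, 49, 49]

Final sorted array: [9, 16, 17, 23, 41, 46, 49, 49]

The merge sort proceeds by recursively splitting the array and merging sorted halves.
After all merges, the sorted array is [9, 16, 17, 23, 41, 46, 49, 49].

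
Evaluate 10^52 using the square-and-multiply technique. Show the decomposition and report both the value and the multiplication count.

Computing 10^52 by squaring (build up from 10^1; each line after the first costs one multiplication):

10^1 = 10
10^2 = (10^1)^2 = 10^2 = 100
10^3 = 10 * 10^2 = 10 * 100 = 1000
10^6 = (10^3)^2 = 1000^2 = 1000000
10^12 = (10^6)^2 = 1000000^2 = 1000000000000
10^13 = 10 * 10^12 = 10 * 1000000000000 = 10000000000000
10^26 = (10^13)^2 = 10000000000000^2 = 100000000000000000000000000
10^52 = (10^26)^2 = 100000000000000000000000000^2 = 10000000000000000000000000000000000000000000000000000

Result: 10000000000000000000000000000000000000000000000000000
Multiplications needed: 7 (7 lines after 10^1)

10^52 = 10000000000000000000000000000000000000000000000000000. Using exponentiation by squaring, this requires 7 multiplications. The key idea: if the exponent is even, square the half-power; if odd, multiply by the base once.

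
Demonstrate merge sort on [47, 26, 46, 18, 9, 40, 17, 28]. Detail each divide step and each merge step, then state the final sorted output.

Merge sort trace:

Split: [47, 26, 46, 18, 9, 40, 17, 28] -> [47, 26, 46, 18] and [9, 40, 17, 28]
  Split: [47, 26, 46, 18] -> [47, 26] and [46, 18]
    Split: [47, 26] -> [47] and [26]
    Merge: [47] + [26] -> [26, 47]
    Split: [46, 18] -> [46] and [18]
    Merge: [46] + [18] -> [18, 46]
  Merge: [26, 47] + [18, 46] -> [18, 26, 46, 47]
  Split: [9, 40, 17, 28] -> [9, 40] and [17, 28]
    Split: [9, 40] -> [9] and [40]
    Merge: [9] + [40] -> [9, 40]
    Split: [17, 28] -> [17] and [28]
    Merge: [17] + [28] -> [17, 28]
  Merge: [9, 40] + [17, 28] -> [9, 17, 28, 40]
Merge: [18, 26, 46, 47] + [9, 17, 28, 40] -> [9, 17, 18, 26, 28, 40, 46, 47]

Final sorted array: [9, 17, 18, 26, 28, 40, 46, 47]

The merge sort proceeds by recursively splitting the array and merging sorted halves.
After all merges, the sorted array is [9, 17, 18, 26, 28, 40, 46, 47].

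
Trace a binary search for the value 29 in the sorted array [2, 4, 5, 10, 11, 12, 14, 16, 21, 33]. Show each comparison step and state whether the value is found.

Binary search for 29 in [2, 4, 5, 10, 11, 12, 14, 16, 21, 33]:

lo=0, hi=9, mid=4, arr[mid]=11 -> 11 < 29, search right half
lo=5, hi=9, mid=7, arr[mid]=16 -> 16 < 29, search right half
lo=8, hi=9, mid=8, arr[mid]=21 -> 21 < 29, search right half
lo=9, hi=9, mid=9, arr[mid]=33 -> 33 > 29, search left half
lo=9 > hi=8, target 29 not found

Binary search determines that 29 is not in the array after 4 comparisons. The search space was exhausted without finding the target.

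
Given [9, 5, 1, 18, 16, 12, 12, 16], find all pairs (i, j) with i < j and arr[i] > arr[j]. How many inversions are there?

Finding inversions in [9, 5, 1, 18, 16, 12, 12, 16]:

(0, 1): arr[0]=9 > arr[1]=5
(0, 2): arr[0]=9 > arr[2]=1
(1, 2): arr[1]=5 > arr[2]=1
(3, 4): arr[3]=18 > arr[4]=16
(3, 5): arr[3]=18 > arr[5]=12
(3, 6): arr[3]=18 > arr[6]=12
(3, 7): arr[3]=18 > arr[7]=16
(4, 5): arr[4]=16 > arr[5]=12
(4, 6): arr[4]=16 > arr[6]=12

Total inversions: 9

The array has 9 inversion(s): (0,1), (0,2), (1,2), (3,4), (3,5), (3,6), (3,7), (4,5), (4,6). Each pair (i,j) satisfies i < j and arr[i] > arr[j].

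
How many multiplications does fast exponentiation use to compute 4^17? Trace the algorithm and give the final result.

Computing 4^17 by squaring (build up from 4^1; each line after the first costs one multiplication):

4^1 = 4
4^2 = (4^1)^2 = 4^2 = 16
4^4 = (4^2)^2 = 16^2 = 256
4^8 = (4^4)^2 = 256^2 = 65536
4^16 = (4^8)^2 = 65536^2 = 4294967296
4^17 = 4 * 4^16 = 4 * 4294967296 = 17179869184

Result: 17179869184
Multiplications needed: 5 (5 lines after 4^1)

4^17 = 17179869184. Using exponentiation by squaring, this requires 5 multiplications. The key idea: if the exponent is even, square the half-power; if odd, multiply by the base once.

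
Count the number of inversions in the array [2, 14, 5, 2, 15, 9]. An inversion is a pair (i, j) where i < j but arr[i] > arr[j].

Finding inversions in [2, 14, 5, 2, 15, 9]:

(1, 2): arr[1]=14 > arr[2]=5
(1, 3): arr[1]=14 > arr[3]=2
(1, 5): arr[1]=14 > arr[5]=9
(2, 3): arr[2]=5 > arr[3]=2
(4, 5): arr[4]=15 > arr[5]=9

Total inversions: 5

The array has 5 inversion(s): (1,2), (1,3), (1,5), (2,3), (4,5). Each pair (i,j) satisfies i < j and arr[i] > arr[j].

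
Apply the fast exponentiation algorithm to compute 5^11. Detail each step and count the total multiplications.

Computing 5^11 by squaring (build up from 5^1; each line after the first costs one multiplication):

5^1 = 5
5^2 = (5^1)^2 = 5^2 = 25
5^4 = (5^2)^2 = 25^2 = 625
5^5 = 5 * 5^4 = 5 * 625 = 3125
5^10 = (5^5)^2 = 3125^2 = 9765625
5^11 = 5 * 5^10 = 5 * 9765625 = 48828125

Result: 48828125
Multiplications needed: 5 (5 lines after 5^1)

5^11 = 48828125. Using exponentiation by squaring, this requires 5 multiplications. The key idea: if the exponent is even, square the half-power; if odd, multiply by the base once.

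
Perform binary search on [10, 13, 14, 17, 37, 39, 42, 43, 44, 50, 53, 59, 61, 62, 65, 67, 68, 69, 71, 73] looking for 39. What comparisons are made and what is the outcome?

Binary search for 39 in [10, 13, 14, 17, 37, 39, 42, 43, 44, 50, 53, 59, 61, 62, 65, 67, 68, 69, 71, 73]:

lo=0, hi=19, mid=9, arr[mid]=50 -> 50 > 39, search left half
lo=0, hi=8, mid=4, arr[mid]=37 -> 37 < 39, search right half
lo=5, hi=8, mid=6, arr[mid]=42 -> 42 > 39, search left half
lo=5, hi=5, mid=5, arr[mid]=39 -> Found target at index 5!

Binary search finds 39 at index 5 after 4 comparisons. The search repeatedly halves the search space by comparing with the middle element.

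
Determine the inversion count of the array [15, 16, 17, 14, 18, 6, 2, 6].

Finding inversions in [15, 16, 17, 14, 18, 6, 2, 6]:

(0, 3): arr[0]=15 > arr[3]=14
(0, 5): arr[0]=15 > arr[5]=6
(0, 6): arr[0]=15 > arr[6]=2
(0, 7): arr[0]=15 > arr[7]=6
(1, 3): arr[1]=16 > arr[3]=14
(1, 5): arr[1]=16 > arr[5]=6
(1, 6): arr[1]=16 > arr[6]=2
(1, 7): arr[1]=16 > arr[7]=6
(2, 3): arr[2]=17 > arr[3]=14
(2, 5): arr[2]=17 > arr[5]=6
(2, 6): arr[2]=17 > arr[6]=2
(2, 7): arr[2]=17 > arr[7]=6
(3, 5): arr[3]=14 > arr[5]=6
(3, 6): arr[3]=14 > arr[6]=2
(3, 7): arr[3]=14 > arr[7]=6
(4, 5): arr[4]=18 > arr[5]=6
(4, 6): arr[4]=18 > arr[6]=2
(4, 7): arr[4]=18 > arr[7]=6
(5, 6): arr[5]=6 > arr[6]=2

Total inversions: 19

The array has 19 inversion(s): (0,3), (0,5), (0,6), (0,7), (1,3), (1,5), (1,6), (1,7), (2,3), (2,5), (2,6), (2,7), (3,5), (3,6), (3,7), (4,5), (4,6), (4,7), (5,6). Each pair (i,j) satisfies i < j and arr[i] > arr[j].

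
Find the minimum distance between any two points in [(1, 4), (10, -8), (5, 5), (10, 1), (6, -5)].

Computing all pairwise distances among 5 points:

d((1, 4), (10, -8)) = 15.0
d((1, 4), (5, 5)) = 4.1231 <-- minimum
d((1, 4), (10, 1)) = 9.4868
d((1, 4), (6, -5)) = 10.2956
d((10, -8), (5, 5)) = 13.9284
d((10, -8), (10, 1)) = 9.0
d((10, -8), (6, -5)) = 5.0
d((5, 5), (10, 1)) = 6.4031
d((5, 5), (6, -5)) = 10.0499
d((10, 1), (6, -5)) = 7.2111

Closest pair: (1, 4) and (5, 5) with distance 4.1231

The closest pair is (1, 4) and (5, 5) with Euclidean distance 4.1231. For 5 points, brute-force pairwise comparison is shown above. For large n, the divide-and-conquer algorithm (sort by x, recurse on halves, check the dividing strip) achieves O(n log n).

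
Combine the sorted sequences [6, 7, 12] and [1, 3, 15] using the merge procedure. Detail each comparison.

Merging process:

Compare 6 vs 1: take 1 from right. Merged: [1]
Compare 6 vs 3: take 3 from right. Merged: [1, 3]
Compare 6 vs 15: take 6 from left. Merged: [1, 3, 6]
Compare 7 vs 15: take 7 from left. Merged: [1, 3, 6, 7]
Compare 12 vs 15: take 12 from left. Merged: [1, 3, 6, 7, 12]
Append remaining from right: [15]. Merged: [1, 3, 6, 7, 12, 15]

Final merged array: [1, 3, 6, 7, 12, 15]
Total comparisons: 5

The merged array is [1, 3, 6, 7, 12, 15], requiring 5 comparisons. The merge step runs in O(n) time where n is the total number of elements.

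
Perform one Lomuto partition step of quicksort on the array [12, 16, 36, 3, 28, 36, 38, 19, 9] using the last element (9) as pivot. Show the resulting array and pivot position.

Lomuto partition with pivot = 9:

Initial array: [12, 16, 36, 3, 28, 36, 38, 19, 9]

arr[0]=12 > 9: no swap
arr[1]=16 > 9: no swap
arr[2]=36 > 9: no swap
arr[3]=3 <= 9: swap with position 0, array becomes [3, 16, 36, 12, 28, 36, 38, 19, 9]
arr[4]=28 > 9: no swap
arr[5]=36 > 9: no swap
arr[6]=38 > 9: no swap
arr[7]=19 > 9: no swap

Place pivot at position 1: [3, 9, 36, 12, 28, 36, 38, 19, 16]
Pivot position: 1

After partitioning with pivot 9, the array becomes [3, 9, 36, 12, 28, 36, 38, 19, 16]. The pivot is placed at index 1. All elements to the left of the pivot are <= 9, and all elements to the right are > 9.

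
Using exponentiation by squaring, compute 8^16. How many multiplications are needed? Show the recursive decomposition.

Computing 8^16 by squaring (build up from 8^1; each line after the first costs one multiplication):

8^1 = 8
8^2 = (8^1)^2 = 8^2 = 64
8^4 = (8^2)^2 = 64^2 = 4096
8^8 = (8^4)^2 = 4096^2 = 16777216
8^16 = (8^8)^2 = 16777216^2 = 281474976710656

Result: 281474976710656
Multiplications needed: 4 (4 lines after 8^1)

8^16 = 281474976710656. Using exponentiation by squaring, this requires 4 multiplications. The key idea: if the exponent is even, square the half-power; if odd, multiply by the base once.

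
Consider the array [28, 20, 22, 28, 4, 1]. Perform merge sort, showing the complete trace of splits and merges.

Merge sort trace:

Split: [28, 20, 22, 28, 4, 1] -> [28, 20, 22] and [28, 4, 1]
  Split: [28, 20, 22] -> [28] and [20, 22]
    Split: [20, 22] -> [20] and [22]
    Merge: [20] + [22] -> [20, 22]
  Merge: [28] + [20, 22] -> [20, 22, 28]
  Split: [28, 4, 1] -> [28] and [4, 1]
    Split: [4, 1] -> [4] and [1]
    Merge: [4] + [1] -> [1, 4]
  Merge: [28] + [1, 4] -> [1, 4, 28]
Merge: [20, 22, 28] + [1, 4, 28] -> [1, 4, 20, 22, 28, 28]

Final sorted array: [1, 4, 20, 22, 28, 28]

The merge sort proceeds by recursively splitting the array and merging sorted halves.
After all merges, the sorted array is [1, 4, 20, 22, 28, 28].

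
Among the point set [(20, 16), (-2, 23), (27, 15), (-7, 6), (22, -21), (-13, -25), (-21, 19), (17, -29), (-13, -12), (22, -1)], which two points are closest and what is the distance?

Computing all pairwise distances among 10 points:

d((20, 16), (-2, 23)) = 23.0868
d((20, 16), (27, 15)) = 7.0711 <-- minimum
d((20, 16), (-7, 6)) = 28.7924
d((20, 16), (22, -21)) = 37.054
d((20, 16), (-13, -25)) = 52.6308
d((20, 16), (-21, 19)) = 41.1096
d((20, 16), (17, -29)) = 45.0999
d((20, 16), (-13, -12)) = 43.2782
d((20, 16), (22, -1)) = 17.1172
d((-2, 23), (27, 15)) = 30.0832
d((-2, 23), (-7, 6)) = 17.72
d((-2, 23), (22, -21)) = 50.1199
d((-2, 23), (-13, -25)) = 49.2443
d((-2, 23), (-21, 19)) = 19.4165
d((-2, 23), (17, -29)) = 55.3624
d((-2, 23), (-13, -12)) = 36.6879
d((-2, 23), (22, -1)) = 33.9411
d((27, 15), (-7, 6)) = 35.171
d((27, 15), (22, -21)) = 36.3456
d((27, 15), (-13, -25)) = 56.5685
d((27, 15), (-21, 19)) = 48.1664
d((27, 15), (17, -29)) = 45.1221
d((27, 15), (-13, -12)) = 48.2597
d((27, 15), (22, -1)) = 16.7631
d((-7, 6), (22, -21)) = 39.6232
d((-7, 6), (-13, -25)) = 31.5753
d((-7, 6), (-21, 19)) = 19.105
d((-7, 6), (17, -29)) = 42.4382
d((-7, 6), (-13, -12)) = 18.9737
d((-7, 6), (22, -1)) = 29.8329
d((22, -21), (-13, -25)) = 35.2278
d((22, -21), (-21, 19)) = 58.7282
d((22, -21), (17, -29)) = 9.434
d((22, -21), (-13, -12)) = 36.1386
d((22, -21), (22, -1)) = 20.0
d((-13, -25), (-21, 19)) = 44.7214
d((-13, -25), (17, -29)) = 30.2655
d((-13, -25), (-13, -12)) = 13.0
d((-13, -25), (22, -1)) = 42.4382
d((-21, 19), (17, -29)) = 61.2209
d((-21, 19), (-13, -12)) = 32.0156
d((-21, 19), (22, -1)) = 47.4236
d((17, -29), (-13, -12)) = 34.4819
d((17, -29), (22, -1)) = 28.4429
d((-13, -12), (22, -1)) = 36.6879

Closest pair: (20, 16) and (27, 15) with distance 7.0711

The closest pair is (20, 16) and (27, 15) with Euclidean distance 7.0711. For 10 points, brute-force pairwise comparison is shown above. For large n, the divide-and-conquer algorithm (sort by x, recurse on halves, check the dividing strip) achieves O(n log n).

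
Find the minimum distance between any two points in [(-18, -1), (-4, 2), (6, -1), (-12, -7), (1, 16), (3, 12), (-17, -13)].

Computing all pairwise distances among 7 points:

d((-18, -1), (-4, 2)) = 14.3178
d((-18, -1), (6, -1)) = 24.0
d((-18, -1), (-12, -7)) = 8.4853
d((-18, -1), (1, 16)) = 25.4951
d((-18, -1), (3, 12)) = 24.6982
d((-18, -1), (-17, -13)) = 12.0416
d((-4, 2), (6, -1)) = 10.4403
d((-4, 2), (-12, -7)) = 12.0416
d((-4, 2), (1, 16)) = 14.8661
d((-4, 2), (3, 12)) = 12.2066
d((-4, 2), (-17, -13)) = 19.8494
d((6, -1), (-12, -7)) = 18.9737
d((6, -1), (1, 16)) = 17.72
d((6, -1), (3, 12)) = 13.3417
d((6, -1), (-17, -13)) = 25.9422
d((-12, -7), (1, 16)) = 26.4197
d((-12, -7), (3, 12)) = 24.2074
d((-12, -7), (-17, -13)) = 7.8102
d((1, 16), (3, 12)) = 4.4721 <-- minimum
d((1, 16), (-17, -13)) = 34.1321
d((3, 12), (-17, -13)) = 32.0156

Closest pair: (1, 16) and (3, 12) with distance 4.4721

The closest pair is (1, 16) and (3, 12) with Euclidean distance 4.4721. For 7 points, brute-force pairwise comparison is shown above. For large n, the divide-and-conquer algorithm (sort by x, recurse on halves, check the dividing strip) achieves O(n log n).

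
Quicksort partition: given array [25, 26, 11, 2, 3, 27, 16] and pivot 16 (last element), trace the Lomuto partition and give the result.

Lomuto partition with pivot = 16:

Initial array: [25, 26, 11, 2, 3, 27, 16]

arr[0]=25 > 16: no swap
arr[1]=26 > 16: no swap
arr[2]=11 <= 16: swap with position 0, array becomes [11, 26, 25, 2, 3, 27, 16]
arr[3]=2 <= 16: swap with position 1, array becomes [11, 2, 25, 26, 3, 27, 16]
arr[4]=3 <= 16: swap with position 2, array becomes [11, 2, 3, 26, 25, 27, 16]
arr[5]=27 > 16: no swap

Place pivot at position 3: [11, 2, 3, 16, 25, 27, 26]
Pivot position: 3

After partitioning with pivot 16, the array becomes [11, 2, 3, 16, 25, 27, 26]. The pivot is placed at index 3. All elements to the left of the pivot are <= 16, and all elements to the right are > 16.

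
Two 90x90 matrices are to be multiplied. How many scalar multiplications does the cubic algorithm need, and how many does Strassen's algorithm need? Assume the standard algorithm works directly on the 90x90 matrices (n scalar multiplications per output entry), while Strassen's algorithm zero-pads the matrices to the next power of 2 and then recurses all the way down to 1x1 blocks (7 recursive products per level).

Matrix multiplication for 90x90 matrices:

Strassen's algorithm requires power-of-2 dimensions. Pad 90x90 to 128x128 (next power of 2).

Standard algorithm: 90^3 = 729000 multiplications
Strassen's algorithm: 7^(log2(128)) = 7^7 = 823543 multiplications
Difference: 729000 - 823543 = -94543 (Strassen uses MORE here due to padding overhead — for small or just-over-power-of-2 n, padding can outweigh the per-level savings)

Standard: 729000 multiplications (90^3). Strassen: 823543 multiplications (7^7, after padding to 128x128). Strassen reduces 8 recursive multiplications to 7 at each level.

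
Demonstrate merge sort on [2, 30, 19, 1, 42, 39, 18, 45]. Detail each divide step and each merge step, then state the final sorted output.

Merge sort trace:

Split: [2, 30, 19, 1, 42, 39, 18, 45] -> [2, 30, 19, 1] and [42, 39, 18, 45]
  Split: [2, 30, 19, 1] -> [2, 30] and [19, 1]
    Split: [2, 30] -> [2] and [30]
    Merge: [2] + [30] -> [2, 30]
    Split: [19, 1] -> [19] and [1]
    Merge: [19] + [1] -> [1, 19]
  Merge: [2, 30] + [1, 19] -> [1, 2, 19, 30]
  Split: [42, 39, 18, 45] -> [42, 39] and [18, 45]
    Split: [42, 39] -> [42] and [39]
    Merge: [42] + [39] -> [39, 42]
    Split: [18, 45] -> [18] and [45]
    Merge: [18] + [45] -> [18, 45]
  Merge: [39, 42] + [18, 45] -> [18, 39, 42, 45]
Merge: [1, 2, 19, 30] + [18, 39, 42, 45] -> [1, 2, 18, 19, 30, 39, 42, 45]

Final sorted array: [1, 2, 18, 19, 30, 39, 42, 45]

The merge sort proceeds by recursively splitting the array and merging sorted halves.
After all merges, the sorted array is [1, 2, 18, 19, 30, 39, 42, 45].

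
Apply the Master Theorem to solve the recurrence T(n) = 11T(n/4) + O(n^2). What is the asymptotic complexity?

Master Theorem for T(n) = 11T(n/4) + O(n^2):

a = 11, b = 4, c = 2
log_b(a) = log_4(11) = 1.7297

Case 3: c = 2 > log_4(11) = 1.7297
T(n) = O(n^2) = O(n^2)

For T(n) = 11T(n/4) + O(n^2): log_4(11) = 1.7297. This is Case 3 of the Master Theorem (c > log_b(a), work dominated by root), giving O(n^2).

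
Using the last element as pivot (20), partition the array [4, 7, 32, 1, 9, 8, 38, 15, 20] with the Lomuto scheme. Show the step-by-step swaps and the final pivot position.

Lomuto partition with pivot = 20:

Initial array: [4, 7, 32, 1, 9, 8, 38, 15, 20]

arr[0]=4 <= 20: swap with position 0, array becomes [4, 7, 32, 1, 9, 8, 38, 15, 20]
arr[1]=7 <= 20: swap with position 1, array becomes [4, 7, 32, 1, 9, 8, 38, 15, 20]
arr[2]=32 > 20: no swap
arr[3]=1 <= 20: swap with position 2, array becomes [4, 7, 1, 32, 9, 8, 38, 15, 20]
arr[4]=9 <= 20: swap with position 3, array becomes [4, 7, 1, 9, 32, 8, 38, 15, 20]
arr[5]=8 <= 20: swap with position 4, array becomes [4, 7, 1, 9, 8, 32, 38, 15, 20]
arr[6]=38 > 20: no swap
arr[7]=15 <= 20: swap with position 5, array becomes [4, 7, 1, 9, 8, 15, 38, 32, 20]

Place pivot at position 6: [4, 7, 1, 9, 8, 15, 20, 32, 38]
Pivot position: 6

After partitioning with pivot 20, the array becomes [4, 7, 1, 9, 8, 15, 20, 32, 38]. The pivot is placed at index 6. All elements to the left of the pivot are <= 20, and all elements to the right are > 20.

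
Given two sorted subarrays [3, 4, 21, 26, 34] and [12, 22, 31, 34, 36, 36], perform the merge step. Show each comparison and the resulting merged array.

Merging process:

Compare 3 vs 12: take 3 from left. Merged: [3]
Compare 4 vs 12: take 4 from left. Merged: [3, 4]
Compare 21 vs 12: take 12 from right. Merged: [3, 4, 12]
Compare 21 vs 22: take 21 from left. Merged: [3, 4, 12, 21]
Compare 26 vs 22: take 22 from right. Merged: [3, 4, 12, 21, 22]
Compare 26 vs 31: take 26 from left. Merged: [3, 4, 12, 21, 22, 26]
Compare 34 vs 31: take 31 from right. Merged: [3, 4, 12, 21, 22, 26, 31]
Compare 34 vs 34: take 34 from left. Merged: [3, 4, 12, 21, 22, 26, 31, 34]
Append remaining from right: [34, 36, 36]. Merged: [3, 4, 12, 21, 22, 26, 31, 34, 34, 36, 36]

Final merged array: [3, 4, 12, 21, 22, 26, 31, 34, 34, 36, 36]
Total comparisons: 8

The merged array is [3, 4, 12, 21, 22, 26, 31, 34, 34, 36, 36], requiring 8 comparisons. The merge step runs in O(n) time where n is the total number of elements.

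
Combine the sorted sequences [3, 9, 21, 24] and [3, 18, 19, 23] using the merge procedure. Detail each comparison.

Merging process:

Compare 3 vs 3: take 3 from left. Merged: [3]
Compare 9 vs 3: take 3 from right. Merged: [3, 3]
Compare 9 vs 18: take 9 from left. Merged: [3, 3, 9]
Compare 21 vs 18: take 18 from right. Merged: [3, 3, 9, 18]
Compare 21 vs 19: take 19 from right. Merged: [3, 3, 9, 18, 19]
Compare 21 vs 23: take 21 from left. Merged: [3, 3, 9, 18, 19, 21]
Compare 24 vs 23: take 23 from right. Merged: [3, 3, 9, 18, 19, 21, 23]
Append remaining from left: [24]. Merged: [3, 3, 9, 18, 19, 21, 23, 24]

Final merged array: [3, 3, 9, 18, 19, 21, 23, 24]
Total comparisons: 7

The merged array is [3, 3, 9, 18, 19, 21, 23, 24], requiring 7 comparisons. The merge step runs in O(n) time where n is the total number of elements.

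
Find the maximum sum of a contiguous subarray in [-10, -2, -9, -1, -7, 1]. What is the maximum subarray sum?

Using Kadane's algorithm on [-10, -2, -9, -1, -7, 1]:

Scanning through the array:
Position 1 (value -2): max_ending_here = -2, max_so_far = -2
Position 2 (value -9): max_ending_here = -9, max_so_far = -2
Position 3 (value -1): max_ending_here = -1, max_so_far = -1
Position 4 (value -7): max_ending_here = -7, max_so_far = -1
Position 5 (value 1): max_ending_here = 1, max_so_far = 1

Maximum subarray: [1]
Maximum sum: 1

The maximum subarray is [1] with sum 1. This subarray runs from index 5 to index 5.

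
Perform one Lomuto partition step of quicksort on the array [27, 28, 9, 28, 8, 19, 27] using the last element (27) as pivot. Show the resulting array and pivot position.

Lomuto partition with pivot = 27:

Initial array: [27, 28, 9, 28, 8, 19, 27]

arr[0]=27 <= 27: swap with position 0, array becomes [27, 28, 9, 28, 8, 19, 27]
arr[1]=28 > 27: no swap
arr[2]=9 <= 27: swap with position 1, array becomes [27, 9, 28, 28, 8, 19, 27]
arr[3]=28 > 27: no swap
arr[4]=8 <= 27: swap with position 2, array becomes [27, 9, 8, 28, 28, 19, 27]
arr[5]=19 <= 27: swap with position 3, array becomes [27, 9, 8, 19, 28, 28, 27]

Place pivot at position 4: [27, 9, 8, 19, 27, 28, 28]
Pivot position: 4

After partitioning with pivot 27, the array becomes [27, 9, 8, 19, 27, 28, 28]. The pivot is placed at index 4. All elements to the left of the pivot are <= 27, and all elements to the right are > 27.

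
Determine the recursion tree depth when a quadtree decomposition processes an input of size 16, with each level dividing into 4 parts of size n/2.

For divide and conquer with division factor 2:

Problem sizes at each level:
Level 0: 16
Level 1: 8
Level 2: 4
Level 3: 2
Level 4: 1

The root is level 0 and the size-1 base case is level 4 (the tree spans levels 0 through 4, i.e. 5 levels counting the root), so the depth is the number of divisions: log_2(16) = 4

The recursion tree depth is log_2(16) = 4. At each level, the problem size is divided by 2, so it takes 4 divisions to reduce to a base case of size 1. The algorithm makes 4 recursive calls at each level.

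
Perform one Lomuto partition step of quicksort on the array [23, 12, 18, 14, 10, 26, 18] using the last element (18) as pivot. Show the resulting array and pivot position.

Lomuto partition with pivot = 18:

Initial array: [23, 12, 18, 14, 10, 26, 18]

arr[0]=23 > 18: no swap
arr[1]=12 <= 18: swap with position 0, array becomes [12, 23, 18, 14, 10, 26, 18]
arr[2]=18 <= 18: swap with position 1, array becomes [12, 18, 23, 14, 10, 26, 18]
arr[3]=14 <= 18: swap with position 2, array becomes [12, 18, 14, 23, 10, 26, 18]
arr[4]=10 <= 18: swap with position 3, array becomes [12, 18, 14, 10, 23, 26, 18]
arr[5]=26 > 18: no swap

Place pivot at position 4: [12, 18, 14, 10, 18, 26, 23]
Pivot position: 4

After partitioning with pivot 18, the array becomes [12, 18, 14, 10, 18, 26, 23]. The pivot is placed at index 4. All elements to the left of the pivot are <= 18, and all elements to the right are > 18.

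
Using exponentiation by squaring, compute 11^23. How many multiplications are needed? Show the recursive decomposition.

Computing 11^23 by squaring (build up from 11^1; each line after the first costs one multiplication):

11^1 = 11
11^2 = (11^1)^2 = 11^2 = 121
11^4 = (11^2)^2 = 121^2 = 14641
11^5 = 11 * 11^4 = 11 * 14641 = 161051
11^10 = (11^5)^2 = 161051^2 = 25937424601
11^11 = 11 * 11^10 = 11 * 25937424601 = 285311670611
11^22 = (11^11)^2 = 285311670611^2 = 81402749386839761113321
11^23 = 11 * 11^22 = 11 * 81402749386839761113321 = 895430243255237372246531

Result: 895430243255237372246531
Multiplications needed: 7 (7 lines after 11^1)

11^23 = 895430243255237372246531. Using exponentiation by squaring, this requires 7 multiplications. The key idea: if the exponent is even, square the half-power; if odd, multiply by the base once.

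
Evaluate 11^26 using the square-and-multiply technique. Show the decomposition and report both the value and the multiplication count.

Computing 11^26 by squaring (build up from 11^1; each line after the first costs one multiplication):

11^1 = 11
11^2 = (11^1)^2 = 11^2 = 121
11^3 = 11 * 11^2 = 11 * 121 = 1331
11^6 = (11^3)^2 = 1331^2 = 1771561
11^12 = (11^6)^2 = 1771561^2 = 3138428376721
11^13 = 11 * 11^12 = 11 * 3138428376721 = 34522712143931
11^26 = (11^13)^2 = 34522712143931^2 = 1191817653772720942460132761

Result: 1191817653772720942460132761
Multiplications needed: 6 (6 lines after 11^1)

11^26 = 1191817653772720942460132761. Using exponentiation by squaring, this requires 6 multiplications. The key idea: if the exponent is even, square the half-power; if odd, multiply by the base once.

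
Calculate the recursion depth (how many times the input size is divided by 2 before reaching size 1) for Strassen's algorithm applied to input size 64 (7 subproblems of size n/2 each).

For divide and conquer with division factor 2:

Problem sizes at each level:
Level 0: 64
Level 1: 32
Level 2: 16
Level 3: 8
Level 4: 4
Level 5: 2
Level 6: 1

The root is level 0 and the size-1 base case is level 6 (the tree spans levels 0 through 6, i.e. 7 levels counting the root), so the depth is the number of divisions: log_2(64) = 6

The recursion tree depth is log_2(64) = 6. At each level, the problem size is divided by 2, so it takes 6 divisions to reduce to a base case of size 1. The algorithm makes 7 recursive calls at each level.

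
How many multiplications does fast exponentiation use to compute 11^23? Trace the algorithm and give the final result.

Computing 11^23 by squaring (build up from 11^1; each line after the first costs one multiplication):

11^1 = 11
11^2 = (11^1)^2 = 11^2 = 121
11^4 = (11^2)^2 = 121^2 = 14641
11^5 = 11 * 11^4 = 11 * 14641 = 161051
11^10 = (11^5)^2 = 161051^2 = 25937424601
11^11 = 11 * 11^10 = 11 * 25937424601 = 285311670611
11^22 = (11^11)^2 = 285311670611^2 = 81402749386839761113321
11^23 = 11 * 11^22 = 11 * 81402749386839761113321 = 895430243255237372246531

Result: 895430243255237372246531
Multiplications needed: 7 (7 lines after 11^1)

11^23 = 895430243255237372246531. Using exponentiation by squaring, this requires 7 multiplications. The key idea: if the exponent is even, square the half-power; if odd, multiply by the base once.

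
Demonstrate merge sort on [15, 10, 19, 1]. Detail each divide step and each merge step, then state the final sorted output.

Merge sort trace:

Split: [15, 10, 19, 1] -> [15, 10] and [19, 1]
  Split: [15, 10] -> [15] and [10]
  Merge: [15] + [10] -> [10, 15]
  Split: [19, 1] -> [19] and [1]
  Merge: [19] + [1] -> [1, 19]
Merge: [10, 15] + [1, 19] -> [1, 10, 15, 19]

Final sorted array: [1, 10, 15, 19]

The merge sort proceeds by recursively splitting the array and merging sorted halves.
After all merges, the sorted array is [1, 10, 15, 19].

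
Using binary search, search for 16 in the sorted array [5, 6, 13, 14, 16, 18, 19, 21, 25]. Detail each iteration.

Binary search for 16 in [5, 6, 13, 14, 16, 18, 19, 21, 25]:

lo=0, hi=8, mid=4, arr[mid]=16 -> Found target at index 4!

Binary search finds 16 at index 4 after 1 comparisons. The search repeatedly halves the search space by comparing with the middle element.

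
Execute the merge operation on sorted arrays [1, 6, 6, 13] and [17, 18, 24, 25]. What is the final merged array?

Merging process:

Compare 1 vs 17: take 1 from left. Merged: [1]
Compare 6 vs 17: take 6 from left. Merged: [1, 6]
Compare 6 vs 17: take 6 from left. Merged: [1, 6, 6]
Compare 13 vs 17: take 13 from left. Merged: [1, 6, 6, 13]
Append remaining from right: [17, 18, 24, 25]. Merged: [1, 6, 6, 13, 17, 18, 24, 25]

Final merged array: [1, 6, 6, 13, 17, 18, 24, 25]
Total comparisons: 4

The merged array is [1, 6, 6, 13, 17, 18, 24, 25], requiring 4 comparisons. The merge step runs in O(n) time where n is the total number of elements.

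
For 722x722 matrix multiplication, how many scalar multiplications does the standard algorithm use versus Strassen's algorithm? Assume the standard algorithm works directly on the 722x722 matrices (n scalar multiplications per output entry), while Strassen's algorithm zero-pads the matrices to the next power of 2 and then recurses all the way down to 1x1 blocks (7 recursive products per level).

Matrix multiplication for 722x722 matrices:

Strassen's algorithm requires power-of-2 dimensions. Pad 722x722 to 1024x1024 (next power of 2).

Standard algorithm: 722^3 = 376367048 multiplications
Strassen's algorithm: 7^(log2(1024)) = 7^10 = 282475249 multiplications
Savings: 376367048 - 282475249 = 93891799 multiplications

Standard: 376367048 multiplications (722^3). Strassen: 282475249 multiplications (7^10, after padding to 1024x1024). Strassen reduces 8 recursive multiplications to 7 at each level.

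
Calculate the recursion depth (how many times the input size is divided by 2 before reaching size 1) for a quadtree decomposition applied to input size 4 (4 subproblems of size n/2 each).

For divide and conquer with division factor 2:

Problem sizes at each level:
Level 0: 4
Level 1: 2
Level 2: 1

The root is level 0 and the size-1 base case is level 2 (the tree spans levels 0 through 2, i.e. 3 levels counting the root), so the depth is the number of divisions: log_2(4) = 2

The recursion tree depth is log_2(4) = 2. At each level, the problem size is divided by 2, so it takes 2 divisions to reduce to a base case of size 1. The algorithm makes 4 recursive calls at each level.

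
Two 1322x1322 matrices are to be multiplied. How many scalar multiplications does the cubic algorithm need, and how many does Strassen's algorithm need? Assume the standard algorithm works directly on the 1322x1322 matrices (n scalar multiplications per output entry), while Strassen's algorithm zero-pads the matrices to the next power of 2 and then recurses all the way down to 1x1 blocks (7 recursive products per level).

Matrix multiplication for 1322x1322 matrices:

Strassen's algorithm requires power-of-2 dimensions. Pad 1322x1322 to 2048x2048 (next power of 2).

Standard algorithm: 1322^3 = 2310438248 multiplications
Strassen's algorithm: 7^(log2(2048)) = 7^11 = 1977326743 multiplications
Savings: 2310438248 - 1977326743 = 333111505 multiplications

Standard: 2310438248 multiplications (1322^3). Strassen: 1977326743 multiplications (7^11, after padding to 2048x2048). Strassen reduces 8 recursive multiplications to 7 at each level.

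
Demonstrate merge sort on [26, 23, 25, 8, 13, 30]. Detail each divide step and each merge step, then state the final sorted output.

Merge sort trace:

Split: [26, 23, 25, 8, 13, 30] -> [26, 23, 25] and [8, 13, 30]
  Split: [26, 23, 25] -> [26] and [23, 25]
    Split: [23, 25] -> [23] and [25]
    Merge: [23] + [25] -> [23, 25]
  Merge: [26] + [23, 25] -> [23, 25, 26]
  Split: [8, 13, 30] -> [8] and [13, 30]
    Split: [13, 30] -> [13] and [30]
    Merge: [13] + [30] -> [13, 30]
  Merge: [8] + [13, 30] -> [8, 13, 30]
Merge: [23, 25, 26] + [8, 13, 30] -> [8, 13, 23, 25, 26, 30]

Final sorted array: [8, 13, 23, 25, 26, 30]

The merge sort proceeds by recursively splitting the array and merging sorted halves.
After all merges, the sorted array is [8, 13, 23, 25, 26, 30].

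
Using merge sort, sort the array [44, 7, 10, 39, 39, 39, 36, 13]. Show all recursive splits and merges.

Merge sort trace:

Split: [44, 7, 10, 39, 39, 39, 36, 13] -> [44, 7, 10, 39] and [39, 39, 36, 13]
  Split: [44, 7, 10, 39] -> [44, 7] and [10, 39]
    Split: [44, 7] -> [44] and [7]
    Merge: [44] + [7] -> [7, 44]
    Split: [10, 39] -> [10] and [39]
    Merge: [10] + [39] -> [10, 39]
  Merge: [7, 44] + [10, 39] -> [7, 10, 39, 44]
  Split: [39, 39, 36, 13] -> [39, 39] and [36, 13]
    Split: [39, 39] -> [39] and [39]
    Merge: [39] + [39] -> [39, 39]
    Split: [36, 13] -> [36] and [13]
    Merge: [36] + [13] -> [13, 36]
  Merge: [39, 39] + [13, 36] -> [13, 36, 39, 39]
Merge: [7, 10, 39, 44] + [13, 36, 39, 39] -> [7, 10, 13, 36, 39, 39, 39, 44]

Final sorted array: [7, 10, 13, 36, 39, 39, 39, 44]

The merge sort proceeds by recursively splitting the array and merging sorted halves.
After all merges, the sorted array is [7, 10, 13, 36, 39, 39, 39, 44].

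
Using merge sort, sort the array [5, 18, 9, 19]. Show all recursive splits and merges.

Merge sort trace:

Split: [5, 18, 9, 19] -> [5, 18] and [9, 19]
  Split: [5, 18] -> [5] and [18]
  Merge: [5] + [18] -> [5, 18]
  Split: [9, 19] -> [9] and [19]
  Merge: [9] + [19] -> [9, 19]
Merge: [5, 18] + [9, 19] -> [5, 9, 18, 19]

Final sorted array: [5, 9, 18, 19]

The merge sort proceeds by recursively splitting the array and merging sorted halves.
After all merges, the sorted array is [5, 9, 18, 19].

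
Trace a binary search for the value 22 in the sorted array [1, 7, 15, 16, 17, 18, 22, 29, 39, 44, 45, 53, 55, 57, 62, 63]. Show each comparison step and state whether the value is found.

Binary search for 22 in [1, 7, 15, 16, 17, 18, 22, 29, 39, 44, 45, 53, 55, 57, 62, 63]:

lo=0, hi=15, mid=7, arr[mid]=29 -> 29 > 22, search left half
lo=0, hi=6, mid=3, arr[mid]=16 -> 16 < 22, search right half
lo=4, hi=6, mid=5, arr[mid]=18 -> 18 < 22, search right half
lo=6, hi=6, mid=6, arr[mid]=22 -> Found target at index 6!

Binary search finds 22 at index 6 after 4 comparisons. The search repeatedly halves the search space by comparing with the middle element.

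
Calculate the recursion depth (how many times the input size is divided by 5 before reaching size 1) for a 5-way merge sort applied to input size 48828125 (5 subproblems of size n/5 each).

For divide and conquer with division factor 5:

Problem sizes at each level:
Level 0: 48828125
Level 1: 9765625
Level 2: 1953125
Level 3: 390625
Level 4: 78125
Level 5: 15625
Level 6: 3125
Level 7: 625
Level 8: 125
Level 9: 25
Level 10: 5
Level 11: 1

The root is level 0 and the size-1 base case is level 11 (the tree spans levels 0 through 11, i.e. 12 levels counting the root), so the depth is the number of divisions: log_5(48828125) = 11

The recursion tree depth is log_5(48828125) = 11. At each level, the problem size is divided by 5, so it takes 11 divisions to reduce to a base case of size 1. The algorithm makes 5 recursive calls at each level.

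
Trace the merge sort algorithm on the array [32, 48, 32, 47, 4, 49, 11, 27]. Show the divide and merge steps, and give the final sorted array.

Merge sort trace:

Split: [32, 48, 32, 47, 4, 49, 11, 27] -> [32, 48, 32, 47] and [4, 49, 11, 27]
  Split: [32, 48, 32, 47] -> [32, 48] and [32, 47]
    Split: [32, 48] -> [32] and [48]
    Merge: [32] + [48] -> [32, 48]
    Split: [32, 47] -> [32] and [47]
    Merge: [32] + [47] -> [32, 47]
  Merge: [32, 48] + [32, 47] -> [32, 32, 47, 48]
  Split: [4, 49, 11, 27] -> [4, 49] and [11, 27]
    Split: [4, 49] -> [4] and [49]
    Merge: [4] + [49] -> [4, 49]
    Split: [11, 27] -> [11] and [27]
    Merge: [11] + [27] -> [11, 27]
  Merge: [4, 49] + [11, 27] -> [4, 11, 27, 49]
Merge: [32, 32, 47, 48] + [4, 11, 27, 49] -> [4, 11, 27, 32, 32, 47, 48, 49]

Final sorted array: [4, 11, 27, 32, 32, 47, 48, 49]

The merge sort proceeds by recursively splitting the array and merging sorted halves.
After all merges, the sorted array is [4, 11, 27, 32, 32, 47, 48, 49].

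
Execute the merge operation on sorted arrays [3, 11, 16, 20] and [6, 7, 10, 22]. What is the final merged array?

Merging process:

Compare 3 vs 6: take 3 from left. Merged: [3]
Compare 11 vs 6: take 6 from right. Merged: [3, 6]
Compare 11 vs 7: take 7 from right. Merged: [3, 6, 7]
Compare 11 vs 10: take 10 from right. Merged: [3, 6, 7, 10]
Compare 11 vs 22: take 11 from left. Merged: [3, 6, 7, 10, 11]
Compare 16 vs 22: take 16 from left. Merged: [3, 6, 7, 10, 11, 16]
Compare 20 vs 22: take 20 from left. Merged: [3, 6, 7, 10, 11, 16, 20]
Append remaining from right: [22]. Merged: [3, 6, 7, 10, 11, 16, 20, 22]

Final merged array: [3, 6, 7, 10, 11, 16, 20, 22]
Total comparisons: 7

The merged array is [3, 6, 7, 10, 11, 16, 20, 22], requiring 7 comparisons. The merge step runs in O(n) time where n is the total number of elements.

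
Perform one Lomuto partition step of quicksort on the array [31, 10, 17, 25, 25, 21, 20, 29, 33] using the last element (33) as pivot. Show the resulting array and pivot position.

Lomuto partition with pivot = 33:

Initial array: [31, 10, 17, 25, 25, 21, 20, 29, 33]

arr[0]=31 <= 33: swap with position 0, array becomes [31, 10, 17, 25, 25, 21, 20, 29, 33]
arr[1]=10 <= 33: swap with position 1, array becomes [31, 10, 17, 25, 25, 21, 20, 29, 33]
arr[2]=17 <= 33: swap with position 2, array becomes [31, 10, 17, 25, 25, 21, 20, 29, 33]
arr[3]=25 <= 33: swap with position 3, array becomes [31, 10, 17, 25, 25, 21, 20, 29, 33]
arr[4]=25 <= 33: swap with position 4, array becomes [31, 10, 17, 25, 25, 21, 20, 29, 33]
arr[5]=21 <= 33: swap with position 5, array becomes [31, 10, 17, 25, 25, 21, 20, 29, 33]
arr[6]=20 <= 33: swap with position 6, array becomes [31, 10, 17, 25, 25, 21, 20, 29, 33]
arr[7]=29 <= 33: swap with position 7, array becomes [31, 10, 17, 25, 25, 21, 20, 29, 33]

Place pivot at position 8: [31, 10, 17, 25, 25, 21, 20, 29, 33]
Pivot position: 8

After partitioning with pivot 33, the array becomes [31, 10, 17, 25, 25, 21, 20, 29, 33]. The pivot is placed at index 8. All elements to the left of the pivot are <= 33, and all elements to the right are > 33.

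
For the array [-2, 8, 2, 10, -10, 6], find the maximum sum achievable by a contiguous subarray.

Using Kadane's algorithm on [-2, 8, 2, 10, -10, 6]:

Scanning through the array:
Position 1 (value 8): max_ending_here = 8, max_so_far = 8
Position 2 (value 2): max_ending_here = 10, max_so_far = 10
Position 3 (value 10): max_ending_here = 20, max_so_far = 20
Position 4 (value -10): max_ending_here = 10, max_so_far = 20
Position 5 (value 6): max_ending_here = 16, max_so_far = 20

Maximum subarray: [8, 2, 10]
Maximum sum: 20

The maximum subarray is [8, 2, 10] with sum 20. This subarray runs from index 1 to index 3.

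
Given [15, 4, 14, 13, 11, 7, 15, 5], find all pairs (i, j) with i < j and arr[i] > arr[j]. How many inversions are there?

Finding inversions in [15, 4, 14, 13, 11, 7, 15, 5]:

(0, 1): arr[0]=15 > arr[1]=4
(0, 2): arr[0]=15 > arr[2]=14
(0, 3): arr[0]=15 > arr[3]=13
(0, 4): arr[0]=15 > arr[4]=11
(0, 5): arr[0]=15 > arr[5]=7
(0, 7): arr[0]=15 > arr[7]=5
(2, 3): arr[2]=14 > arr[3]=13
(2, 4): arr[2]=14 > arr[4]=11
(2, 5): arr[2]=14 > arr[5]=7
(2, 7): arr[2]=14 > arr[7]=5
(3, 4): arr[3]=13 > arr[4]=11
(3, 5): arr[3]=13 > arr[5]=7
(3, 7): arr[3]=13 > arr[7]=5
(4, 5): arr[4]=11 > arr[5]=7
(4, 7): arr[4]=11 > arr[7]=5
(5, 7): arr[5]=7 > arr[7]=5
(6, 7): arr[6]=15 > arr[7]=5

Total inversions: 17

The array has 17 inversion(s): (0,1), (0,2), (0,3), (0,4), (0,5), (0,7), (2,3), (2,4), (2,5), (2,7), (3,4), (3,5), (3,7), (4,5), (4,7), (5,7), (6,7). Each pair (i,j) satisfies i < j and arr[i] > arr[j].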